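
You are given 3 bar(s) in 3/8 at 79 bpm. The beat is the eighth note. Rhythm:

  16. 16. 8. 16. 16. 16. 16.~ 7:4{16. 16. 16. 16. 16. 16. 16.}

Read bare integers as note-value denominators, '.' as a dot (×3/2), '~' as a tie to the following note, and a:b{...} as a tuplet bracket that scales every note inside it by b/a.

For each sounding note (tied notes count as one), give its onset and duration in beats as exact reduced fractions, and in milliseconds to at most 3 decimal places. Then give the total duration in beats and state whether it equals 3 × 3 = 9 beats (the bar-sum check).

1) 0.0ms=0b +569.62ms=3/4b
2) 569.62ms=3/4b +569.62ms=3/4b
3) 1139.241ms=3/2b +1139.241ms=3/2b
4) 2278.481ms=3b +569.62ms=3/4b
5) 2848.101ms=15/4b +569.62ms=3/4b
6) 3417.722ms=9/2b +569.62ms=3/4b
7) 3987.342ms=21/4b +895.118ms=33/28b
8) 4882.459ms=45/7b +325.497ms=3/7b
9) 5207.957ms=48/7b +325.497ms=3/7b
10) 5533.454ms=51/7b +325.497ms=3/7b
11) 5858.951ms=54/7b +325.497ms=3/7b
12) 6184.448ms=57/7b +325.497ms=3/7b
13) 6509.946ms=60/7b +325.497ms=3/7b
Σ=9b of 9 (79bpm 3/8) — PASS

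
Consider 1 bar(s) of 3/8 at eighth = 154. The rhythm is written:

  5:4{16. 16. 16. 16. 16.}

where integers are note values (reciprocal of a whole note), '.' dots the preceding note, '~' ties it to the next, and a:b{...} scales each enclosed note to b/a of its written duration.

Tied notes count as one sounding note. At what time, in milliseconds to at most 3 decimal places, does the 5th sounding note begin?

1. 0.0ms @ 0 + 233.766ms (3/5)
2. 233.766ms @ 3/5 + 233.766ms (3/5)
3. 467.532ms @ 6/5 + 233.766ms (3/5)
4. 701.299ms @ 9/5 + 233.766ms (3/5)
5. 935.065ms @ 12/5 + 233.766ms (3/5)

note 5 onset = 12/5b = 935.065ms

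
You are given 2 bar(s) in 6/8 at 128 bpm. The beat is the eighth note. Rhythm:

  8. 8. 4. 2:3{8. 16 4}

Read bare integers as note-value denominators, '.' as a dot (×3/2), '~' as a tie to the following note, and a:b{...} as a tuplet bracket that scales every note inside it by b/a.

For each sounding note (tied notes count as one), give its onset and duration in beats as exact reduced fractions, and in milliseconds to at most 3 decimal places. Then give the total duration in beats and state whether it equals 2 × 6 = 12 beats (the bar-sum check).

1) 0.0ms=0b +703.125ms=3/2b
2) 703.125ms=3/2b +703.125ms=3/2b
3) 1406.25ms=3b +1406.25ms=3b
4) 2812.5ms=6b +1054.688ms=9/4b
5) 3867.188ms=33/4b +351.562ms=3/4b
6) 4218.75ms=9b +1406.25ms=3b
Σ=12b of 12 (128bpm 6/8) — PASS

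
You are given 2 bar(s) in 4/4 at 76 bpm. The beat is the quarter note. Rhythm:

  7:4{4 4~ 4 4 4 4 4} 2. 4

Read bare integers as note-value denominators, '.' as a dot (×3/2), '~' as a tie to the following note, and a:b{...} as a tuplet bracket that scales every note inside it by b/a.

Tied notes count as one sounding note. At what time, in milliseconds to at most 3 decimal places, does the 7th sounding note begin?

note 7 onset = 4b = 3157.895ms

1. 0.0ms @ 0 + 451.128ms (4/7)
2. 451.128ms @ 4/7 + 902.256ms (8/7)
3. 1353.383ms @ 12/7 + 451.128ms (4/7)
4. 1804.511ms @ 16/7 + 451.128ms (4/7)
5. 2255.639ms @ 20/7 + 451.128ms (4/7)
6. 2706.767ms @ 24/7 + 451.128ms (4/7)
7. 3157.895ms @ 4 + 2368.421ms (3)
8. 5526.316ms @ 7 + 789.474ms (1)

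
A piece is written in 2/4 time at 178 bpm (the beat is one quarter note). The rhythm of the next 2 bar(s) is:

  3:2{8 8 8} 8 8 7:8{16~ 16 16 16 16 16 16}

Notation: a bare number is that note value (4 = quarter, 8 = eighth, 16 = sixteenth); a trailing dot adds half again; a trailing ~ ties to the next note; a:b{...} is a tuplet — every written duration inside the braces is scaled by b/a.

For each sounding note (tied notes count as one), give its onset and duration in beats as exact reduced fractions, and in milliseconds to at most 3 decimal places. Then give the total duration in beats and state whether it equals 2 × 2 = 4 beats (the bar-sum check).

1) 0.0ms=0b +112.36ms=1/3b
2) 112.36ms=1/3b +112.36ms=1/3b
3) 224.719ms=2/3b +112.36ms=1/3b
4) 337.079ms=1b +168.539ms=1/2b
5) 505.618ms=3/2b +168.539ms=1/2b
6) 674.157ms=2b +192.616ms=4/7b
7) 866.774ms=18/7b +96.308ms=2/7b
8) 963.082ms=20/7b +96.308ms=2/7b
9) 1059.39ms=22/7b +96.308ms=2/7b
10) 1155.698ms=24/7b +96.308ms=2/7b
11) 1252.006ms=26/7b +96.308ms=2/7b
Σ=4b of 4 (178bpm 2/4) — PASS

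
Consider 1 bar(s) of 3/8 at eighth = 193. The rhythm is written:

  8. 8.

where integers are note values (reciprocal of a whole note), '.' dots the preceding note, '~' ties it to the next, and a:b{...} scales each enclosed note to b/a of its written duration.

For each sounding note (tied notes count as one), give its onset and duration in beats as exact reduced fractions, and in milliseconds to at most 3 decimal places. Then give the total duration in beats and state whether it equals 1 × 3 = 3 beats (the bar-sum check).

1) 0.0ms=0b +466.321ms=3/2b
2) 466.321ms=3/2b +466.321ms=3/2b
Σ=3b of 3 (193bpm 3/8) — PASS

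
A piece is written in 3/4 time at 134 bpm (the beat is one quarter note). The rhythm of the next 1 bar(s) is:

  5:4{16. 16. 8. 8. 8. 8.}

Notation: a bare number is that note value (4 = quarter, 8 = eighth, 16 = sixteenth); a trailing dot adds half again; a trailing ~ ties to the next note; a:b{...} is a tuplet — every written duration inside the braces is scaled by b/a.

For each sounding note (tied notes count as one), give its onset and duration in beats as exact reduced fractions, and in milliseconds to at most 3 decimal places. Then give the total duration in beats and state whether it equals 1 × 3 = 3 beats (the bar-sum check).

1) 0.0ms=0b +134.328ms=3/10b
2) 134.328ms=3/10b +134.328ms=3/10b
3) 268.657ms=3/5b +268.657ms=3/5b
4) 537.313ms=6/5b +268.657ms=3/5b
5) 805.97ms=9/5b +268.657ms=3/5b
6) 1074.627ms=12/5b +268.657ms=3/5b
Σ=3b of 3 (134bpm 3/4) — PASS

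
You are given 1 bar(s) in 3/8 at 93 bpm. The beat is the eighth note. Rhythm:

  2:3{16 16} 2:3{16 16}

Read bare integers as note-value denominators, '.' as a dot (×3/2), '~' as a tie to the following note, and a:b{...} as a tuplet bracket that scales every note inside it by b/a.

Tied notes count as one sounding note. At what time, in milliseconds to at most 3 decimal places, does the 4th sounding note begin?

1. 0.0ms @ 0 + 483.871ms (3/4)
2. 483.871ms @ 3/4 + 483.871ms (3/4)
3. 967.742ms @ 3/2 + 483.871ms (3/4)
4. 1451.613ms @ 9/4 + 483.871ms (3/4)

note 4 onset = 9/4b = 1451.613ms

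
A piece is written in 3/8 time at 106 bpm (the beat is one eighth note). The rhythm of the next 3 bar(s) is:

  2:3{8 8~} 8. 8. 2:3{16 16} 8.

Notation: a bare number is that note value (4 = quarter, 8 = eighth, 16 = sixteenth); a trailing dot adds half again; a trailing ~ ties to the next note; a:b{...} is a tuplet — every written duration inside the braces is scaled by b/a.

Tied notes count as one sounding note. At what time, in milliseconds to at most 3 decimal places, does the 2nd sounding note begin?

1. 0.0ms @ 0 + 849.057ms (3/2)
2. 849.057ms @ 3/2 + 1698.113ms (3)
3. 2547.17ms @ 9/2 + 849.057ms (3/2)
4. 3396.226ms @ 6 + 424.528ms (3/4)
5. 3820.755ms @ 27/4 + 424.528ms (3/4)
6. 4245.283ms @ 15/2 + 849.057ms (3/2)

note 2 onset = 3/2b = 849.057ms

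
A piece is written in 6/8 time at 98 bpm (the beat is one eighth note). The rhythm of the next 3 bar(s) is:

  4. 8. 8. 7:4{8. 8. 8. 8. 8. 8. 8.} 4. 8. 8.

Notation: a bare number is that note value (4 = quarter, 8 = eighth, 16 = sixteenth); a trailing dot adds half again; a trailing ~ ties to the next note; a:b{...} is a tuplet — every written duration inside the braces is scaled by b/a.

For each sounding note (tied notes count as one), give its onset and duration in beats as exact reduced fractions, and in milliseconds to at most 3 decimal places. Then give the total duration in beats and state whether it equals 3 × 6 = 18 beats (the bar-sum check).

1) 0.0ms=0b +1836.735ms=3b
2) 1836.735ms=3b +918.367ms=3/2b
3) 2755.102ms=9/2b +918.367ms=3/2b
4) 3673.469ms=6b +524.781ms=6/7b
5) 4198.251ms=48/7b +524.781ms=6/7b
6) 4723.032ms=54/7b +524.781ms=6/7b
7) 5247.813ms=60/7b +524.781ms=6/7b
8) 5772.595ms=66/7b +524.781ms=6/7b
9) 6297.376ms=72/7b +524.781ms=6/7b
10) 6822.157ms=78/7b +524.781ms=6/7b
11) 7346.939ms=12b +1836.735ms=3b
12) 9183.673ms=15b +918.367ms=3/2b
13) 10102.041ms=33/2b +918.367ms=3/2b
Σ=18b of 18 (98bpm 6/8) — PASS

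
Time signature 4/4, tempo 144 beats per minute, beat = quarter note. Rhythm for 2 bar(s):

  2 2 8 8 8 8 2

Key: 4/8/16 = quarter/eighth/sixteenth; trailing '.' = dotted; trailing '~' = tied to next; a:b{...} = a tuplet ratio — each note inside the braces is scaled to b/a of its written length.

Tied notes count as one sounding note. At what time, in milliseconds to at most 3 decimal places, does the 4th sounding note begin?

note 4 onset = 9/2b = 1875.0ms

1. 0.0ms @ 0 + 833.333ms (2)
2. 833.333ms @ 2 + 833.333ms (2)
3. 1666.667ms @ 4 + 208.333ms (1/2)
4. 1875.0ms @ 9/2 + 208.333ms (1/2)
5. 2083.333ms @ 5 + 208.333ms (1/2)
6. 2291.667ms @ 11/2 + 208.333ms (1/2)
7. 2500.0ms @ 6 + 833.333ms (2)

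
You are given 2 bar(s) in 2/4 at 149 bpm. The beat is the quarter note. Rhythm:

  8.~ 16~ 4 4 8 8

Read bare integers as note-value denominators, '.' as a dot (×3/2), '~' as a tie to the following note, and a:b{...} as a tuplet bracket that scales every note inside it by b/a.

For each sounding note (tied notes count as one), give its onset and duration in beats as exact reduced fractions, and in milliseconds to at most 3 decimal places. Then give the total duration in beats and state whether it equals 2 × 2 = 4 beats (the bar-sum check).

1) 0.0ms=0b +805.369ms=2b
2) 805.369ms=2b +402.685ms=1b
3) 1208.054ms=3b +201.342ms=1/2b
4) 1409.396ms=7/2b +201.342ms=1/2b
Σ=4b of 4 (149bpm 2/4) — PASS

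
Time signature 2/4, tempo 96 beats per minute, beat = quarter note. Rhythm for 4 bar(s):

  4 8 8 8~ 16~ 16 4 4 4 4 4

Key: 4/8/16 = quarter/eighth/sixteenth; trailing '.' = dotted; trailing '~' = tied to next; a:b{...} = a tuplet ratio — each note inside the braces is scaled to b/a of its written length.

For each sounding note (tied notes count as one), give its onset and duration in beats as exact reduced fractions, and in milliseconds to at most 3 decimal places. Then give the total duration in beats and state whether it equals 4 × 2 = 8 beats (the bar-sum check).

1) 0.0ms=0b +625.0ms=1b
2) 625.0ms=1b +312.5ms=1/2b
3) 937.5ms=3/2b +312.5ms=1/2b
4) 1250.0ms=2b +625.0ms=1b
5) 1875.0ms=3b +625.0ms=1b
6) 2500.0ms=4b +625.0ms=1b
7) 3125.0ms=5b +625.0ms=1b
8) 3750.0ms=6b +625.0ms=1b
9) 4375.0ms=7b +625.0ms=1b
Σ=8b of 8 (96bpm 2/4) — PASS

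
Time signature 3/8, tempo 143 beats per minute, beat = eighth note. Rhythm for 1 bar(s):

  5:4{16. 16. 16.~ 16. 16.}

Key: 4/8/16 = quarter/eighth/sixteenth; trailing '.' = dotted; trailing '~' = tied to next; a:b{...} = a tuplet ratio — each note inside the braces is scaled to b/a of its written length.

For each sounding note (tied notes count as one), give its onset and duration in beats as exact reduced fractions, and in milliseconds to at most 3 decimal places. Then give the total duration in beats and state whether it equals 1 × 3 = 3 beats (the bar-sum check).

1) 0.0ms=0b +251.748ms=3/5b
2) 251.748ms=3/5b +251.748ms=3/5b
3) 503.497ms=6/5b +503.497ms=6/5b
4) 1006.993ms=12/5b +251.748ms=3/5b
Σ=3b of 3 (143bpm 3/8) — PASS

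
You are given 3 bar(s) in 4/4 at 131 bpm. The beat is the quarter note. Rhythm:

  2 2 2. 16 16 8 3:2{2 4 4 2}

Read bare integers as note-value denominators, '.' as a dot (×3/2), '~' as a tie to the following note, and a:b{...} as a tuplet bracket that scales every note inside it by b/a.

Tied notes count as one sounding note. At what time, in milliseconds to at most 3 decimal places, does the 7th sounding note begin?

note 7 onset = 8b = 3664.122ms

1. 0.0ms @ 0 + 916.031ms (2)
2. 916.031ms @ 2 + 916.031ms (2)
3. 1832.061ms @ 4 + 1374.046ms (3)
4. 3206.107ms @ 7 + 114.504ms (1/4)
5. 3320.611ms @ 29/4 + 114.504ms (1/4)
6. 3435.115ms @ 15/2 + 229.008ms (1/2)
7. 3664.122ms @ 8 + 610.687ms (4/3)
8. 4274.809ms @ 28/3 + 305.344ms (2/3)
9. 4580.153ms @ 10 + 305.344ms (2/3)
10. 4885.496ms @ 32/3 + 610.687ms (4/3)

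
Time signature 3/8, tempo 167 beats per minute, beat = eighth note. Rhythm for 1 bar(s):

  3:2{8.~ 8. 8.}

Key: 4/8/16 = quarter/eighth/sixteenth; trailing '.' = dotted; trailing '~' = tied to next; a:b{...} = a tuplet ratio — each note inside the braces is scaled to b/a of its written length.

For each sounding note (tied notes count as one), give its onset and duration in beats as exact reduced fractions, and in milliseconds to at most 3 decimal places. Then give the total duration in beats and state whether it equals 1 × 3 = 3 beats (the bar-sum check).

1) 0.0ms=0b +718.563ms=2b
2) 718.563ms=2b +359.281ms=1b
Σ=3b of 3 (167bpm 3/8) — PASS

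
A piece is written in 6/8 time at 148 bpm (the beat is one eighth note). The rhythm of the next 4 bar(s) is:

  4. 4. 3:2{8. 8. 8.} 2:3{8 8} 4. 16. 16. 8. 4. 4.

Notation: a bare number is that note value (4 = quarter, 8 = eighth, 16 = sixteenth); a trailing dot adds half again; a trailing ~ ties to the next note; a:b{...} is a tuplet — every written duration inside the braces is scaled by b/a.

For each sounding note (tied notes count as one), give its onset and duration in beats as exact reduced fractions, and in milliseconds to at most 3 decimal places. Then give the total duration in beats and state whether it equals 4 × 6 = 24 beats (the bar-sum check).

1) 0.0ms=0b +1216.216ms=3b
2) 1216.216ms=3b +1216.216ms=3b
3) 2432.432ms=6b +405.405ms=1b
4) 2837.838ms=7b +405.405ms=1b
5) 3243.243ms=8b +405.405ms=1b
6) 3648.649ms=9b +608.108ms=3/2b
7) 4256.757ms=21/2b +608.108ms=3/2b
8) 4864.865ms=12b +1216.216ms=3b
9) 6081.081ms=15b +304.054ms=3/4b
10) 6385.135ms=63/4b +304.054ms=3/4b
11) 6689.189ms=33/2b +608.108ms=3/2b
12) 7297.297ms=18b +1216.216ms=3b
13) 8513.514ms=21b +1216.216ms=3b
Σ=24b of 24 (148bpm 6/8) — PASS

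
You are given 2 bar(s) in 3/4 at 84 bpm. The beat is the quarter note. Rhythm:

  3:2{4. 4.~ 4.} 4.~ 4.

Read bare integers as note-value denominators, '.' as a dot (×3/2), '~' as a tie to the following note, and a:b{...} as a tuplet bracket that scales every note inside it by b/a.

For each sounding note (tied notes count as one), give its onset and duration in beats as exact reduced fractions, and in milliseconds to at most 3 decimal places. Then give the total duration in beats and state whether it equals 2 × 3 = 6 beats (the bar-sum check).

1) 0.0ms=0b +714.286ms=1b
2) 714.286ms=1b +1428.571ms=2b
3) 2142.857ms=3b +2142.857ms=3b
Σ=6b of 6 (84bpm 3/4) — PASS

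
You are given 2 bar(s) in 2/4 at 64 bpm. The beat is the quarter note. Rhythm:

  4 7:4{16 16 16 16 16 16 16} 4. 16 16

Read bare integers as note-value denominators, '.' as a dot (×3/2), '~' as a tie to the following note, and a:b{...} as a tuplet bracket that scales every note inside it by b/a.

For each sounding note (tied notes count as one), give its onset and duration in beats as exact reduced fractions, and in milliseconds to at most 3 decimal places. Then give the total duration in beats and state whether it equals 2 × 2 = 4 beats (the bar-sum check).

1) 0.0ms=0b +937.5ms=1b
2) 937.5ms=1b +133.929ms=1/7b
3) 1071.429ms=8/7b +133.929ms=1/7b
4) 1205.357ms=9/7b +133.929ms=1/7b
5) 1339.286ms=10/7b +133.929ms=1/7b
6) 1473.214ms=11/7b +133.929ms=1/7b
7) 1607.143ms=12/7b +133.929ms=1/7b
8) 1741.071ms=13/7b +133.929ms=1/7b
9) 1875.0ms=2b +1406.25ms=3/2b
10) 3281.25ms=7/2b +234.375ms=1/4b
11) 3515.625ms=15/4b +234.375ms=1/4b
Σ=4b of 4 (64bpm 2/4) — PASS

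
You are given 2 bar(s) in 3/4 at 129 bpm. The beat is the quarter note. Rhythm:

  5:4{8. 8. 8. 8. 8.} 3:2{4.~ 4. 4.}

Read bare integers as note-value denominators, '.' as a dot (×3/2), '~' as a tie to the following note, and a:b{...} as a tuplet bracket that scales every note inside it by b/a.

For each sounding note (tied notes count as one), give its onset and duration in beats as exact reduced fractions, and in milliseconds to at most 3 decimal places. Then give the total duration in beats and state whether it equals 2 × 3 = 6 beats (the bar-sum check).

1) 0.0ms=0b +279.07ms=3/5b
2) 279.07ms=3/5b +279.07ms=3/5b
3) 558.14ms=6/5b +279.07ms=3/5b
4) 837.209ms=9/5b +279.07ms=3/5b
5) 1116.279ms=12/5b +279.07ms=3/5b
6) 1395.349ms=3b +930.233ms=2b
7) 2325.581ms=5b +465.116ms=1b
Σ=6b of 6 (129bpm 3/4) — PASS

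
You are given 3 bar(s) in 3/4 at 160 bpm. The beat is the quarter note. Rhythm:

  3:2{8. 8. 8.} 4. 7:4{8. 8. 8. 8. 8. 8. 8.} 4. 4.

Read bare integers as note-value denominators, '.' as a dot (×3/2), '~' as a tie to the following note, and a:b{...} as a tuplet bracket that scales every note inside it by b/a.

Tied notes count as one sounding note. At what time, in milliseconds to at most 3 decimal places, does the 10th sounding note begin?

1. 0.0ms @ 0 + 187.5ms (1/2)
2. 187.5ms @ 1/2 + 187.5ms (1/2)
3. 375.0ms @ 1 + 187.5ms (1/2)
4. 562.5ms @ 3/2 + 562.5ms (3/2)
5. 1125.0ms @ 3 + 160.714ms (3/7)
6. 1285.714ms @ 24/7 + 160.714ms (3/7)
7. 1446.429ms @ 27/7 + 160.714ms (3/7)
8. 1607.143ms @ 30/7 + 160.714ms (3/7)
9. 1767.857ms @ 33/7 + 160.714ms (3/7)
10. 1928.571ms @ 36/7 + 160.714ms (3/7)
11. 2089.286ms @ 39/7 + 160.714ms (3/7)
12. 2250.0ms @ 6 + 562.5ms (3/2)
13. 2812.5ms @ 15/2 + 562.5ms (3/2)

note 10 onset = 36/7b = 1928.571ms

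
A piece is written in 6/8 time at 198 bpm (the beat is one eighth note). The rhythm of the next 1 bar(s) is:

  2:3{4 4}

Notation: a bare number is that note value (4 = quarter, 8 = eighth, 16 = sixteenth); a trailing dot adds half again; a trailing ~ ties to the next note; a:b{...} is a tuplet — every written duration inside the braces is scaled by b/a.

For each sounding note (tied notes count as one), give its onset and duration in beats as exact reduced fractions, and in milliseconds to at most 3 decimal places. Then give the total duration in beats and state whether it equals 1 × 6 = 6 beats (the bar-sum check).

1) 0.0ms=0b +909.091ms=3b
2) 909.091ms=3b +909.091ms=3b
Σ=6b of 6 (198bpm 6/8) — PASS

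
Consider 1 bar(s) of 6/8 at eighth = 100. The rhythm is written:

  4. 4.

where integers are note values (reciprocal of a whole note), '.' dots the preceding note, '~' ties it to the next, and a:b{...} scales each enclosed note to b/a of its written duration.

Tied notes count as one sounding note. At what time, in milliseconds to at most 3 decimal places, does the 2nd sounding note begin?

note 2 onset = 3b = 1800.0ms

1. 0.0ms @ 0 + 1800.0ms (3)
2. 1800.0ms @ 3 + 1800.0ms (3)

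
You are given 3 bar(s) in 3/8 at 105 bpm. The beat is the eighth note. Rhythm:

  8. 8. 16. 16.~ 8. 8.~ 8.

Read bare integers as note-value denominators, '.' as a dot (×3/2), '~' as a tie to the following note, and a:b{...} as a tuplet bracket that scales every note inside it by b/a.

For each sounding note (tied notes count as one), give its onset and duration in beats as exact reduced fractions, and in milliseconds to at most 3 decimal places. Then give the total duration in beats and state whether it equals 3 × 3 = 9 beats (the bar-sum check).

1) 0.0ms=0b +857.143ms=3/2b
2) 857.143ms=3/2b +857.143ms=3/2b
3) 1714.286ms=3b +428.571ms=3/4b
4) 2142.857ms=15/4b +1285.714ms=9/4b
5) 3428.571ms=6b +1714.286ms=3b
Σ=9b of 9 (105bpm 3/8) — PASS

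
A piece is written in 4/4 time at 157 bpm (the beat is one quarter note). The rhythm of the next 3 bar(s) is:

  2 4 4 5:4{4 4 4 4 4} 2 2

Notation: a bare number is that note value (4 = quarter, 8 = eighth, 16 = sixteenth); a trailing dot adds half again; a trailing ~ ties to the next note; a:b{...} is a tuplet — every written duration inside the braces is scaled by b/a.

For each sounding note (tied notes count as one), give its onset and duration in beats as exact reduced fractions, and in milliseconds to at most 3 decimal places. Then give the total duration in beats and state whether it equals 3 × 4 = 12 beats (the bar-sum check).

1) 0.0ms=0b +764.331ms=2b
2) 764.331ms=2b +382.166ms=1b
3) 1146.497ms=3b +382.166ms=1b
4) 1528.662ms=4b +305.732ms=4/5b
5) 1834.395ms=24/5b +305.732ms=4/5b
6) 2140.127ms=28/5b +305.732ms=4/5b
7) 2445.86ms=32/5b +305.732ms=4/5b
8) 2751.592ms=36/5b +305.732ms=4/5b
9) 3057.325ms=8b +764.331ms=2b
10) 3821.656ms=10b +764.331ms=2b
Σ=12b of 12 (157bpm 4/4) — PASS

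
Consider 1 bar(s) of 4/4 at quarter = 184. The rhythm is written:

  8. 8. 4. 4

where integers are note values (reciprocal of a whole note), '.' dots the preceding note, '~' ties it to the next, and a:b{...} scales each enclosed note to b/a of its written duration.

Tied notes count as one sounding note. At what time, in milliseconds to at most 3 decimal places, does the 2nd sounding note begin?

note 2 onset = 3/4b = 244.565ms

1. 0.0ms @ 0 + 244.565ms (3/4)
2. 244.565ms @ 3/4 + 244.565ms (3/4)
3. 489.13ms @ 3/2 + 489.13ms (3/2)
4. 978.261ms @ 3 + 326.087ms (1)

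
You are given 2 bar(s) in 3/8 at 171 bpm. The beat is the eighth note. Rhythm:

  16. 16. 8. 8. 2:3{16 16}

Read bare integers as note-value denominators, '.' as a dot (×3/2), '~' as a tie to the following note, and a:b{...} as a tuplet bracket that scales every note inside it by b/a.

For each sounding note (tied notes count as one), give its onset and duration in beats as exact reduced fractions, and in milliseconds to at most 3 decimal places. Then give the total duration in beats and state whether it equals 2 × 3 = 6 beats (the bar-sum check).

1) 0.0ms=0b +263.158ms=3/4b
2) 263.158ms=3/4b +263.158ms=3/4b
3) 526.316ms=3/2b +526.316ms=3/2b
4) 1052.632ms=3b +526.316ms=3/2b
5) 1578.947ms=9/2b +263.158ms=3/4b
6) 1842.105ms=21/4b +263.158ms=3/4b
Σ=6b of 6 (171bpm 3/8) — PASS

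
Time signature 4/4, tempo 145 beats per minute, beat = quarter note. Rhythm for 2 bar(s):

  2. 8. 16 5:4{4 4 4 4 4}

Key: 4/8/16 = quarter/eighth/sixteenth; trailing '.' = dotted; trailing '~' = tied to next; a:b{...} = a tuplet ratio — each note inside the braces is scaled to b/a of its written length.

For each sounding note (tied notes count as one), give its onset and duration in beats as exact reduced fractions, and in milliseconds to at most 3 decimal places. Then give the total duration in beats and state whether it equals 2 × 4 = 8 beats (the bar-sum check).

1) 0.0ms=0b +1241.379ms=3b
2) 1241.379ms=3b +310.345ms=3/4b
3) 1551.724ms=15/4b +103.448ms=1/4b
4) 1655.172ms=4b +331.034ms=4/5b
5) 1986.207ms=24/5b +331.034ms=4/5b
6) 2317.241ms=28/5b +331.034ms=4/5b
7) 2648.276ms=32/5b +331.034ms=4/5b
8) 2979.31ms=36/5b +331.034ms=4/5b
Σ=8b of 8 (145bpm 4/4) — PASS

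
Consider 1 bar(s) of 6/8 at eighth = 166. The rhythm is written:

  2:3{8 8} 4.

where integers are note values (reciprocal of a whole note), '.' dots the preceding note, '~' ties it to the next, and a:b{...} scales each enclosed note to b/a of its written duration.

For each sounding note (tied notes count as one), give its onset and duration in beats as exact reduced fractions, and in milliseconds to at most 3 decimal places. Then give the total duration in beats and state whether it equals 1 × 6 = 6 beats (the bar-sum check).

1) 0.0ms=0b +542.169ms=3/2b
2) 542.169ms=3/2b +542.169ms=3/2b
3) 1084.337ms=3b +1084.337ms=3b
Σ=6b of 6 (166bpm 6/8) — PASS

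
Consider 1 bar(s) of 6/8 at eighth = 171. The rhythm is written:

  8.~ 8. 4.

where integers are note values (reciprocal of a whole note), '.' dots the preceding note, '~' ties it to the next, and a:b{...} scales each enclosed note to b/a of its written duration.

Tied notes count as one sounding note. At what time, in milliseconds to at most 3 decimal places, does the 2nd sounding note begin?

note 2 onset = 3b = 1052.632ms

1. 0.0ms @ 0 + 1052.632ms (3)
2. 1052.632ms @ 3 + 1052.632ms (3)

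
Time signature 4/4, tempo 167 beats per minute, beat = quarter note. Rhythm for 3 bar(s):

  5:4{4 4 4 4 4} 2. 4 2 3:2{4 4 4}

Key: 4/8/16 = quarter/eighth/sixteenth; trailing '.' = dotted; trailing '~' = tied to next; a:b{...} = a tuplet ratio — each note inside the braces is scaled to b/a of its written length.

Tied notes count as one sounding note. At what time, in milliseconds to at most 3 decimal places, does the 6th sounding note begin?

note 6 onset = 4b = 1437.126ms

1. 0.0ms @ 0 + 287.425ms (4/5)
2. 287.425ms @ 4/5 + 287.425ms (4/5)
3. 574.85ms @ 8/5 + 287.425ms (4/5)
4. 862.275ms @ 12/5 + 287.425ms (4/5)
5. 1149.701ms @ 16/5 + 287.425ms (4/5)
6. 1437.126ms @ 4 + 1077.844ms (3)
7. 2514.97ms @ 7 + 359.281ms (1)
8. 2874.251ms @ 8 + 718.563ms (2)
9. 3592.814ms @ 10 + 239.521ms (2/3)
10. 3832.335ms @ 32/3 + 239.521ms (2/3)
11. 4071.856ms @ 34/3 + 239.521ms (2/3)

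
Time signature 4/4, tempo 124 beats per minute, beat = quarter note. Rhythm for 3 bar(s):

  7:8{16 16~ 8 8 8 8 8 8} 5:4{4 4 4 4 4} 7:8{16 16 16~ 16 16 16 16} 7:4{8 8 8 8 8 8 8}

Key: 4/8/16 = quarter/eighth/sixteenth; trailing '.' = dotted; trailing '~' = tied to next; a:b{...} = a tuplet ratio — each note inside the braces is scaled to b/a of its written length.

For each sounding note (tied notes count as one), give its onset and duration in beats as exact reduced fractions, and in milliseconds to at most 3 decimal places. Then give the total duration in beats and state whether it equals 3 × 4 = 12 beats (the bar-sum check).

1) 0.0ms=0b +138.249ms=2/7b
2) 138.249ms=2/7b +414.747ms=6/7b
3) 552.995ms=8/7b +276.498ms=4/7b
4) 829.493ms=12/7b +276.498ms=4/7b
5) 1105.991ms=16/7b +276.498ms=4/7b
6) 1382.488ms=20/7b +276.498ms=4/7b
7) 1658.986ms=24/7b +276.498ms=4/7b
8) 1935.484ms=4b +387.097ms=4/5b
9) 2322.581ms=24/5b +387.097ms=4/5b
10) 2709.677ms=28/5b +387.097ms=4/5b
11) 3096.774ms=32/5b +387.097ms=4/5b
12) 3483.871ms=36/5b +387.097ms=4/5b
13) 3870.968ms=8b +138.249ms=2/7b
14) 4009.217ms=58/7b +138.249ms=2/7b
15) 4147.465ms=60/7b +276.498ms=4/7b
16) 4423.963ms=64/7b +138.249ms=2/7b
17) 4562.212ms=66/7b +138.249ms=2/7b
18) 4700.461ms=68/7b +138.249ms=2/7b
19) 4838.71ms=10b +138.249ms=2/7b
20) 4976.959ms=72/7b +138.249ms=2/7b
21) 5115.207ms=74/7b +138.249ms=2/7b
22) 5253.456ms=76/7b +138.249ms=2/7b
23) 5391.705ms=78/7b +138.249ms=2/7b
24) 5529.954ms=80/7b +138.249ms=2/7b
25) 5668.203ms=82/7b +138.249ms=2/7b
Σ=12b of 12 (124bpm 4/4) — PASS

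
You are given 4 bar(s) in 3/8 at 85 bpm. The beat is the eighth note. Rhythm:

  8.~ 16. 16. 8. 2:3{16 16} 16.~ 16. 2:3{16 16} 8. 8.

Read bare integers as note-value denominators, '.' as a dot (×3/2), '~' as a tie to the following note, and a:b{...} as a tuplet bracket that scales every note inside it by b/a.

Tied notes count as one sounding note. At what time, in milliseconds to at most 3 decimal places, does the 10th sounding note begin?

note 10 onset = 21/2b = 7411.765ms

1. 0.0ms @ 0 + 1588.235ms (9/4)
2. 1588.235ms @ 9/4 + 529.412ms (3/4)
3. 2117.647ms @ 3 + 1058.824ms (3/2)
4. 3176.471ms @ 9/2 + 529.412ms (3/4)
5. 3705.882ms @ 21/4 + 529.412ms (3/4)
6. 4235.294ms @ 6 + 1058.824ms (3/2)
7. 5294.118ms @ 15/2 + 529.412ms (3/4)
8. 5823.529ms @ 33/4 + 529.412ms (3/4)
9. 6352.941ms @ 9 + 1058.824ms (3/2)
10. 7411.765ms @ 21/2 + 1058.824ms (3/2)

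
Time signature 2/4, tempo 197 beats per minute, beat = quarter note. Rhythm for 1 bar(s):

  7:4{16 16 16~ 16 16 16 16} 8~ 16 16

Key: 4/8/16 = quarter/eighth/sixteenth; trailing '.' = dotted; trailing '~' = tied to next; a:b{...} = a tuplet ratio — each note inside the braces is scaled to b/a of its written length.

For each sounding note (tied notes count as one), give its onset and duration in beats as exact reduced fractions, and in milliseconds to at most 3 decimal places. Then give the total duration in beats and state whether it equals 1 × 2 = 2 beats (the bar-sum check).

1) 0.0ms=0b +43.51ms=1/7b
2) 43.51ms=1/7b +43.51ms=1/7b
3) 87.02ms=2/7b +87.02ms=2/7b
4) 174.039ms=4/7b +43.51ms=1/7b
5) 217.549ms=5/7b +43.51ms=1/7b
6) 261.059ms=6/7b +43.51ms=1/7b
7) 304.569ms=1b +228.426ms=3/4b
8) 532.995ms=7/4b +76.142ms=1/4b
Σ=2b of 2 (197bpm 2/4) — PASS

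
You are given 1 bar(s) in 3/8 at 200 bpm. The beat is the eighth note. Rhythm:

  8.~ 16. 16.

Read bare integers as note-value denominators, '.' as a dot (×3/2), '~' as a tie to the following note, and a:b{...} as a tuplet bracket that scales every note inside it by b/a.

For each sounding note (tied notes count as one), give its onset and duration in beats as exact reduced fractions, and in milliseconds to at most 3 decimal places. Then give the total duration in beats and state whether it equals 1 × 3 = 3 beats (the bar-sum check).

1) 0.0ms=0b +675.0ms=9/4b
2) 675.0ms=9/4b +225.0ms=3/4b
Σ=3b of 3 (200bpm 3/8) — PASS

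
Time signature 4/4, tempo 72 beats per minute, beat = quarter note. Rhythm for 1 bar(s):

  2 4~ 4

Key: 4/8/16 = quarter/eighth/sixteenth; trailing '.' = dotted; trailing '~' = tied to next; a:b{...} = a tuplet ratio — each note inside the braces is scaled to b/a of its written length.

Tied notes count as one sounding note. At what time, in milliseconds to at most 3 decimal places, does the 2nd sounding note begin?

1. 0.0ms @ 0 + 1666.667ms (2)
2. 1666.667ms @ 2 + 1666.667ms (2)

note 2 onset = 2b = 1666.667ms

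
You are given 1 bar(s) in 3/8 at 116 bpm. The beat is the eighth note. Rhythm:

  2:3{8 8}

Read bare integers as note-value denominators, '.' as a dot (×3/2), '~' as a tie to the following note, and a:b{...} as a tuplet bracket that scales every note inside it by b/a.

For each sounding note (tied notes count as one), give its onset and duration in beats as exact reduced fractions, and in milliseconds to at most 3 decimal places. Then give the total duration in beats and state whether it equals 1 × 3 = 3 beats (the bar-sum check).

1) 0.0ms=0b +775.862ms=3/2b
2) 775.862ms=3/2b +775.862ms=3/2b
Σ=3b of 3 (116bpm 3/8) — PASS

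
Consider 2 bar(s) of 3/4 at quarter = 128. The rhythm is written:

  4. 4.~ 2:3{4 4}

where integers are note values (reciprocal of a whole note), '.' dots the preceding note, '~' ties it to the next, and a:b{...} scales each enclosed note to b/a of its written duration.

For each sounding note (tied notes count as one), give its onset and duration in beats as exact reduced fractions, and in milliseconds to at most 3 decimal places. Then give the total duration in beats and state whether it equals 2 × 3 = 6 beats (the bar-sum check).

1) 0.0ms=0b +703.125ms=3/2b
2) 703.125ms=3/2b +1406.25ms=3b
3) 2109.375ms=9/2b +703.125ms=3/2b
Σ=6b of 6 (128bpm 3/4) — PASS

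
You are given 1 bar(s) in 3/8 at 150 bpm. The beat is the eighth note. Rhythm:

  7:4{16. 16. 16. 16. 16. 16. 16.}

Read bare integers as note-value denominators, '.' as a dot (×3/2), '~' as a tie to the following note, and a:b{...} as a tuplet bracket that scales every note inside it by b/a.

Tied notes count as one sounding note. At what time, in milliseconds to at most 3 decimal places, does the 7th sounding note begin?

note 7 onset = 18/7b = 1028.571ms

1. 0.0ms @ 0 + 171.429ms (3/7)
2. 171.429ms @ 3/7 + 171.429ms (3/7)
3. 342.857ms @ 6/7 + 171.429ms (3/7)
4. 514.286ms @ 9/7 + 171.429ms (3/7)
5. 685.714ms @ 12/7 + 171.429ms (3/7)
6. 857.143ms @ 15/7 + 171.429ms (3/7)
7. 1028.571ms @ 18/7 + 171.429ms (3/7)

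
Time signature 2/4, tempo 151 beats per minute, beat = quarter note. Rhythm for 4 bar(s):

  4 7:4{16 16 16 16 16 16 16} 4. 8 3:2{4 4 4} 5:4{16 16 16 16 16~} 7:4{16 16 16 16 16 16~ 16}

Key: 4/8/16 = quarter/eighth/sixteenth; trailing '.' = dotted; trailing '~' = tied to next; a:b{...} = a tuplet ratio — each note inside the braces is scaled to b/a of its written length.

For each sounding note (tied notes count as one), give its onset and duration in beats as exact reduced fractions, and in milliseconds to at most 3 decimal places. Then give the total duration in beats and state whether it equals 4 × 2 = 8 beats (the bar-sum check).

1) 0.0ms=0b +397.351ms=1b
2) 397.351ms=1b +56.764ms=1/7b
3) 454.115ms=8/7b +56.764ms=1/7b
4) 510.88ms=9/7b +56.764ms=1/7b
5) 567.644ms=10/7b +56.764ms=1/7b
6) 624.409ms=11/7b +56.764ms=1/7b
7) 681.173ms=12/7b +56.764ms=1/7b
8) 737.938ms=13/7b +56.764ms=1/7b
9) 794.702ms=2b +596.026ms=3/2b
10) 1390.728ms=7/2b +198.675ms=1/2b
11) 1589.404ms=4b +264.901ms=2/3b
12) 1854.305ms=14/3b +264.901ms=2/3b
13) 2119.205ms=16/3b +264.901ms=2/3b
14) 2384.106ms=6b +79.47ms=1/5b
15) 2463.576ms=31/5b +79.47ms=1/5b
16) 2543.046ms=32/5b +79.47ms=1/5b
17) 2622.517ms=33/5b +79.47ms=1/5b
18) 2701.987ms=34/5b +136.235ms=12/35b
19) 2838.221ms=50/7b +56.764ms=1/7b
20) 2894.986ms=51/7b +56.764ms=1/7b
21) 2951.75ms=52/7b +56.764ms=1/7b
22) 3008.515ms=53/7b +56.764ms=1/7b
23) 3065.279ms=54/7b +113.529ms=2/7b
Σ=8b of 8 (151bpm 2/4) — PASS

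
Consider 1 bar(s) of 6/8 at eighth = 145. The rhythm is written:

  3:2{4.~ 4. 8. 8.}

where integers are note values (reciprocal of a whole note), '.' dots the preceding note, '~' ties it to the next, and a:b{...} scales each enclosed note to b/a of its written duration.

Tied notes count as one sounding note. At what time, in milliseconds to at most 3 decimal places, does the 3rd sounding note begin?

note 3 onset = 5b = 2068.966ms

1. 0.0ms @ 0 + 1655.172ms (4)
2. 1655.172ms @ 4 + 413.793ms (1)
3. 2068.966ms @ 5 + 413.793ms (1)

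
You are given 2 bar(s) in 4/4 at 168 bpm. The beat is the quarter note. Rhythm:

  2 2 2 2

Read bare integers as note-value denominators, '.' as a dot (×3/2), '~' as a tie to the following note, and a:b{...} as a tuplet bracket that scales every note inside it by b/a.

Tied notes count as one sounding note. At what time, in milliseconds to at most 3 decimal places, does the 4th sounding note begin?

1. 0.0ms @ 0 + 714.286ms (2)
2. 714.286ms @ 2 + 714.286ms (2)
3. 1428.571ms @ 4 + 714.286ms (2)
4. 2142.857ms @ 6 + 714.286ms (2)

note 4 onset = 6b = 2142.857ms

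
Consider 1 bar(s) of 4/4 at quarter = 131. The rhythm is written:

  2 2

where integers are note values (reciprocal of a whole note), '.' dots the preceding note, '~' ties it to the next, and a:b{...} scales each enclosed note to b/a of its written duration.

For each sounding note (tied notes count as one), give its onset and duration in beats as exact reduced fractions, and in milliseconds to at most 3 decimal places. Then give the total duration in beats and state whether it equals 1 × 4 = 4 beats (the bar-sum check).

1) 0.0ms=0b +916.031ms=2b
2) 916.031ms=2b +916.031ms=2b
Σ=4b of 4 (131bpm 4/4) — PASS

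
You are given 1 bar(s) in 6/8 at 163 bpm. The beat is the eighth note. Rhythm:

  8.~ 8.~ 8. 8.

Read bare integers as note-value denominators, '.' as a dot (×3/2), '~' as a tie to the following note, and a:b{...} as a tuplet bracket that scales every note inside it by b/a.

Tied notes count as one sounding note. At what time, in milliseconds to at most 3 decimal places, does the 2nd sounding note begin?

1. 0.0ms @ 0 + 1656.442ms (9/2)
2. 1656.442ms @ 9/2 + 552.147ms (3/2)

note 2 onset = 9/2b = 1656.442ms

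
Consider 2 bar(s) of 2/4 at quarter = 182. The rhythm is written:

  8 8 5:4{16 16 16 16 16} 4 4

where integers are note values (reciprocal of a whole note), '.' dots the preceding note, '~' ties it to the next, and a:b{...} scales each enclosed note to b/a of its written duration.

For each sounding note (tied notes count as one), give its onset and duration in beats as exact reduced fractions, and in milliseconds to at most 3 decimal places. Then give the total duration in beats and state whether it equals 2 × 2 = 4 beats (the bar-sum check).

1) 0.0ms=0b +164.835ms=1/2b
2) 164.835ms=1/2b +164.835ms=1/2b
3) 329.67ms=1b +65.934ms=1/5b
4) 395.604ms=6/5b +65.934ms=1/5b
5) 461.538ms=7/5b +65.934ms=1/5b
6) 527.473ms=8/5b +65.934ms=1/5b
7) 593.407ms=9/5b +65.934ms=1/5b
8) 659.341ms=2b +329.67ms=1b
9) 989.011ms=3b +329.67ms=1b
Σ=4b of 4 (182bpm 2/4) — PASS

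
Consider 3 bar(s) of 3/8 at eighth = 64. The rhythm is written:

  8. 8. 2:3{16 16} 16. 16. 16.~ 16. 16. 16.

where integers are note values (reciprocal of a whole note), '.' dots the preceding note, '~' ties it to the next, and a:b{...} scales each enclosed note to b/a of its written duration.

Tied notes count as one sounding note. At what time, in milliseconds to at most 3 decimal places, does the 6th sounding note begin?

note 6 onset = 21/4b = 4921.875ms

1. 0.0ms @ 0 + 1406.25ms (3/2)
2. 1406.25ms @ 3/2 + 1406.25ms (3/2)
3. 2812.5ms @ 3 + 703.125ms (3/4)
4. 3515.625ms @ 15/4 + 703.125ms (3/4)
5. 4218.75ms @ 9/2 + 703.125ms (3/4)
6. 4921.875ms @ 21/4 + 703.125ms (3/4)
7. 5625.0ms @ 6 + 1406.25ms (3/2)
8. 7031.25ms @ 15/2 + 703.125ms (3/4)
9. 7734.375ms @ 33/4 + 703.125ms (3/4)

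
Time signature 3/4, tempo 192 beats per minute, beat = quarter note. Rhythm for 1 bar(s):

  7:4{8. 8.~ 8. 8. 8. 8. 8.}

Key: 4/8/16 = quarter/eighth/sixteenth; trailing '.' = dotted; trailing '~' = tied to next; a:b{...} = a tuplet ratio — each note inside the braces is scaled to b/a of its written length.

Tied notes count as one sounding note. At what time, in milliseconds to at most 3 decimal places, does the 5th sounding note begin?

note 5 onset = 15/7b = 669.643ms

1. 0.0ms @ 0 + 133.929ms (3/7)
2. 133.929ms @ 3/7 + 267.857ms (6/7)
3. 401.786ms @ 9/7 + 133.929ms (3/7)
4. 535.714ms @ 12/7 + 133.929ms (3/7)
5. 669.643ms @ 15/7 + 133.929ms (3/7)
6. 803.571ms @ 18/7 + 133.929ms (3/7)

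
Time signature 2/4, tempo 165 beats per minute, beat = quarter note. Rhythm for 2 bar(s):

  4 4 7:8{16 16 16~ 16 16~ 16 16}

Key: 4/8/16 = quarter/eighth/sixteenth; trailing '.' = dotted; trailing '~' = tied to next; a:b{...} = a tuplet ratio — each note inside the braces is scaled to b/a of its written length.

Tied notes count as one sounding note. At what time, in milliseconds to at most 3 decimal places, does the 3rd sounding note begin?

note 3 onset = 2b = 727.273ms

1. 0.0ms @ 0 + 363.636ms (1)
2. 363.636ms @ 1 + 363.636ms (1)
3. 727.273ms @ 2 + 103.896ms (2/7)
4. 831.169ms @ 16/7 + 103.896ms (2/7)
5. 935.065ms @ 18/7 + 207.792ms (4/7)
6. 1142.857ms @ 22/7 + 207.792ms (4/7)
7. 1350.649ms @ 26/7 + 103.896ms (2/7)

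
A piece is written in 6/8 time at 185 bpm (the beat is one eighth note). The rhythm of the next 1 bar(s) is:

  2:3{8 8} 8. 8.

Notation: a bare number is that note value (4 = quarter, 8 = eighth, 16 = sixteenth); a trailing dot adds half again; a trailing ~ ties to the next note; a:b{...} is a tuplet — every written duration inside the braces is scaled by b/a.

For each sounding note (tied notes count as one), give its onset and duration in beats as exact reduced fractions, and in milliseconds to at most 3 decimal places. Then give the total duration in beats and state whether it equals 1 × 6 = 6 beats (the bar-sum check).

1) 0.0ms=0b +486.486ms=3/2b
2) 486.486ms=3/2b +486.486ms=3/2b
3) 972.973ms=3b +486.486ms=3/2b
4) 1459.459ms=9/2b +486.486ms=3/2b
Σ=6b of 6 (185bpm 6/8) — PASS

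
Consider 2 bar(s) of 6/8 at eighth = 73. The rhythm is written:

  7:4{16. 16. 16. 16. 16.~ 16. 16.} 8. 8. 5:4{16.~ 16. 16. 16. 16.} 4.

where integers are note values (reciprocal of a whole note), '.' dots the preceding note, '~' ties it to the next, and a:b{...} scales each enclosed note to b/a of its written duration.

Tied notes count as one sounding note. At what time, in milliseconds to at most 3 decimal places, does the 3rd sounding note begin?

1. 0.0ms @ 0 + 352.25ms (3/7)
2. 352.25ms @ 3/7 + 352.25ms (3/7)
3. 704.501ms @ 6/7 + 352.25ms (3/7)
4. 1056.751ms @ 9/7 + 352.25ms (3/7)
5. 1409.002ms @ 12/7 + 704.501ms (6/7)
6. 2113.503ms @ 18/7 + 352.25ms (3/7)
7. 2465.753ms @ 3 + 1232.877ms (3/2)
8. 3698.63ms @ 9/2 + 1232.877ms (3/2)
9. 4931.507ms @ 6 + 986.301ms (6/5)
10. 5917.808ms @ 36/5 + 493.151ms (3/5)
11. 6410.959ms @ 39/5 + 493.151ms (3/5)
12. 6904.11ms @ 42/5 + 493.151ms (3/5)
13. 7397.26ms @ 9 + 2465.753ms (3)

note 3 onset = 6/7b = 704.501ms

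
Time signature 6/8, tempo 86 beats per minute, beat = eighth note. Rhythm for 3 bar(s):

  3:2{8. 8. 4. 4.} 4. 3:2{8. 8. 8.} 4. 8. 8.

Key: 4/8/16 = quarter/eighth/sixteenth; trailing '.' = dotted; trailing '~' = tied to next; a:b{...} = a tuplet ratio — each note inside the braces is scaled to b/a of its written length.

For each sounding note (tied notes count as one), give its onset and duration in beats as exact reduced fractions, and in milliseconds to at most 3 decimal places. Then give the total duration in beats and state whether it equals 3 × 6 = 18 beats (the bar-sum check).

1) 0.0ms=0b +697.674ms=1b
2) 697.674ms=1b +697.674ms=1b
3) 1395.349ms=2b +1395.349ms=2b
4) 2790.698ms=4b +1395.349ms=2b
5) 4186.047ms=6b +2093.023ms=3b
6) 6279.07ms=9b +697.674ms=1b
7) 6976.744ms=10b +697.674ms=1b
8) 7674.419ms=11b +697.674ms=1b
9) 8372.093ms=12b +2093.023ms=3b
10) 10465.116ms=15b +1046.512ms=3/2b
11) 11511.628ms=33/2b +1046.512ms=3/2b
Σ=18b of 18 (86bpm 6/8) — PASS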